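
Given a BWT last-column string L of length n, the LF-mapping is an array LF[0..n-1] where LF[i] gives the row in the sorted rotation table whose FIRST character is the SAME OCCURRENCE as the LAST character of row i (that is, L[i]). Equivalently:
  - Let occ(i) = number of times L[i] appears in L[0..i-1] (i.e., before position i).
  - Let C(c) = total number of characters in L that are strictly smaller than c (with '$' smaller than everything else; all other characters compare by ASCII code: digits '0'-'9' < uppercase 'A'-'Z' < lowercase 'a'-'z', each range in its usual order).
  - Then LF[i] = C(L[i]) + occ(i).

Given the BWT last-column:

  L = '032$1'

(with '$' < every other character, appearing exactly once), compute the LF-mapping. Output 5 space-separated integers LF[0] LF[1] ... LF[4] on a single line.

Char counts: '$':1, '0':1, '1':1, '2':1, '3':1
C (first-col start): C('$')=0, C('0')=1, C('1')=2, C('2')=3, C('3')=4
L[0]='0': occ=0, LF[0]=C('0')+0=1+0=1
L[1]='3': occ=0, LF[1]=C('3')+0=4+0=4
L[2]='2': occ=0, LF[2]=C('2')+0=3+0=3
L[3]='$': occ=0, LF[3]=C('$')+0=0+0=0
L[4]='1': occ=0, LF[4]=C('1')+0=2+0=2

Answer: 1 4 3 0 2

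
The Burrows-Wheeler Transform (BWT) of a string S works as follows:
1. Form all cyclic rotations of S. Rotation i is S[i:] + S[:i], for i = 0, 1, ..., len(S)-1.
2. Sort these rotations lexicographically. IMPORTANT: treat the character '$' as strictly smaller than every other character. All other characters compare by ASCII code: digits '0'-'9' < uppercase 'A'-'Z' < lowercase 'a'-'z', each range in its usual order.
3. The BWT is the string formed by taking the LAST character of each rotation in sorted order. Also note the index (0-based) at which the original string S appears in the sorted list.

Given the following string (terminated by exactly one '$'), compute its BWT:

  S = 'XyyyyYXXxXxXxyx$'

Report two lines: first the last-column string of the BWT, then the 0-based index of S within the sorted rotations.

All 16 rotations (rotation i = S[i:]+S[:i]):
  rot[0] = XyyyyYXXxXxXxyx$
  rot[1] = yyyyYXXxXxXxyx$X
  rot[2] = yyyYXXxXxXxyx$Xy
  rot[3] = yyYXXxXxXxyx$Xyy
  rot[4] = yYXXxXxXxyx$Xyyy
  rot[5] = YXXxXxXxyx$Xyyyy
  rot[6] = XXxXxXxyx$XyyyyY
  rot[7] = XxXxXxyx$XyyyyYX
  rot[8] = xXxXxyx$XyyyyYXX
  rot[9] = XxXxyx$XyyyyYXXx
  rot[10] = xXxyx$XyyyyYXXxX
  rot[11] = Xxyx$XyyyyYXXxXx
  rot[12] = xyx$XyyyyYXXxXxX
  rot[13] = yx$XyyyyYXXxXxXx
  rot[14] = x$XyyyyYXXxXxXxy
  rot[15] = $XyyyyYXXxXxXxyx
Sorted (with $ < everything):
  sorted[0] = $XyyyyYXXxXxXxyx  (last char: 'x')
  sorted[1] = XXxXxXxyx$XyyyyY  (last char: 'Y')
  sorted[2] = XxXxXxyx$XyyyyYX  (last char: 'X')
  sorted[3] = XxXxyx$XyyyyYXXx  (last char: 'x')
  sorted[4] = Xxyx$XyyyyYXXxXx  (last char: 'x')
  sorted[5] = XyyyyYXXxXxXxyx$  (last char: '$')
  sorted[6] = YXXxXxXxyx$Xyyyy  (last char: 'y')
  sorted[7] = x$XyyyyYXXxXxXxy  (last char: 'y')
  sorted[8] = xXxXxyx$XyyyyYXX  (last char: 'X')
  sorted[9] = xXxyx$XyyyyYXXxX  (last char: 'X')
  sorted[10] = xyx$XyyyyYXXxXxX  (last char: 'X')
  sorted[11] = yYXXxXxXxyx$Xyyy  (last char: 'y')
  sorted[12] = yx$XyyyyYXXxXxXx  (last char: 'x')
  sorted[13] = yyYXXxXxXxyx$Xyy  (last char: 'y')
  sorted[14] = yyyYXXxXxXxyx$Xy  (last char: 'y')
  sorted[15] = yyyyYXXxXxXxyx$X  (last char: 'X')
Last column: xYXxx$yyXXXyxyyX
Original string S is at sorted index 5

Answer: xYXxx$yyXXXyxyyX
5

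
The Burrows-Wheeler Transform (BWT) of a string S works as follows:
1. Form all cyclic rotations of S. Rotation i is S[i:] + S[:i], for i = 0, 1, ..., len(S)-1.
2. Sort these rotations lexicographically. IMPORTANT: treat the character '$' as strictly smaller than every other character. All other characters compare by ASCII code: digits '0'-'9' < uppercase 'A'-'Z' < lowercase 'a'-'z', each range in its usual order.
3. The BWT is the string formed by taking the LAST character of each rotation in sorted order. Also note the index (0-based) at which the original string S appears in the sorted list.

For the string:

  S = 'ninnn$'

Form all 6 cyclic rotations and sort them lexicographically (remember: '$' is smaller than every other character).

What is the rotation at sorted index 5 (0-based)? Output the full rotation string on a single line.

All 6 rotations (rotation i = S[i:]+S[:i]):
  rot[0] = ninnn$
  rot[1] = innn$n
  rot[2] = nnn$ni
  rot[3] = nn$nin
  rot[4] = n$ninn
  rot[5] = $ninnn
Sorted (with $ < everything):
  sorted[0] = $ninnn
  sorted[1] = innn$n
  sorted[2] = n$ninn
  sorted[3] = ninnn$
  sorted[4] = nn$nin
  sorted[5] = nnn$ni
sorted[5] = nnn$ni

Answer: nnn$ni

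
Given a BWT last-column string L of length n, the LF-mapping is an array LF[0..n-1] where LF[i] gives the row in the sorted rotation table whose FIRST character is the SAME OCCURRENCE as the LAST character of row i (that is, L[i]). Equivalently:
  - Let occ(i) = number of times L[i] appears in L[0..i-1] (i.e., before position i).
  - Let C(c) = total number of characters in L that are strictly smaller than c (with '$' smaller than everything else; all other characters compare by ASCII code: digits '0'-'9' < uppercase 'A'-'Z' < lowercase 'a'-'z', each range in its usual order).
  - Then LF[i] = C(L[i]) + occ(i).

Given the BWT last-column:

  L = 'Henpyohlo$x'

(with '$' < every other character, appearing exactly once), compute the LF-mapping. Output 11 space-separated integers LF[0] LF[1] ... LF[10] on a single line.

Answer: 1 2 5 8 10 6 3 4 7 0 9

Derivation:
Char counts: '$':1, 'H':1, 'e':1, 'h':1, 'l':1, 'n':1, 'o':2, 'p':1, 'x':1, 'y':1
C (first-col start): C('$')=0, C('H')=1, C('e')=2, C('h')=3, C('l')=4, C('n')=5, C('o')=6, C('p')=8, C('x')=9, C('y')=10
L[0]='H': occ=0, LF[0]=C('H')+0=1+0=1
L[1]='e': occ=0, LF[1]=C('e')+0=2+0=2
L[2]='n': occ=0, LF[2]=C('n')+0=5+0=5
L[3]='p': occ=0, LF[3]=C('p')+0=8+0=8
L[4]='y': occ=0, LF[4]=C('y')+0=10+0=10
L[5]='o': occ=0, LF[5]=C('o')+0=6+0=6
L[6]='h': occ=0, LF[6]=C('h')+0=3+0=3
L[7]='l': occ=0, LF[7]=C('l')+0=4+0=4
L[8]='o': occ=1, LF[8]=C('o')+1=6+1=7
L[9]='$': occ=0, LF[9]=C('$')+0=0+0=0
L[10]='x': occ=0, LF[10]=C('x')+0=9+0=9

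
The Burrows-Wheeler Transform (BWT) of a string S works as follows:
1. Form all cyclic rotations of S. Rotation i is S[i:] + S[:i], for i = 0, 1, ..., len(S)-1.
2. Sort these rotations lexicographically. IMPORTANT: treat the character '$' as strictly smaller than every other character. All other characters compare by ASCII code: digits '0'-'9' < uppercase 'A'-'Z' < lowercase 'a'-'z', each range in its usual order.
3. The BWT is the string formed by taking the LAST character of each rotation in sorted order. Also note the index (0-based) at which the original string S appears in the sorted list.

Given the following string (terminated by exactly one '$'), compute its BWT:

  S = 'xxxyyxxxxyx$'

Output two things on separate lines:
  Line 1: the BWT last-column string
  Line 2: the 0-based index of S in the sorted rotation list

All 12 rotations (rotation i = S[i:]+S[:i]):
  rot[0] = xxxyyxxxxyx$
  rot[1] = xxyyxxxxyx$x
  rot[2] = xyyxxxxyx$xx
  rot[3] = yyxxxxyx$xxx
  rot[4] = yxxxxyx$xxxy
  rot[5] = xxxxyx$xxxyy
  rot[6] = xxxyx$xxxyyx
  rot[7] = xxyx$xxxyyxx
  rot[8] = xyx$xxxyyxxx
  rot[9] = yx$xxxyyxxxx
  rot[10] = x$xxxyyxxxxy
  rot[11] = $xxxyyxxxxyx
Sorted (with $ < everything):
  sorted[0] = $xxxyyxxxxyx  (last char: 'x')
  sorted[1] = x$xxxyyxxxxy  (last char: 'y')
  sorted[2] = xxxxyx$xxxyy  (last char: 'y')
  sorted[3] = xxxyx$xxxyyx  (last char: 'x')
  sorted[4] = xxxyyxxxxyx$  (last char: '$')
  sorted[5] = xxyx$xxxyyxx  (last char: 'x')
  sorted[6] = xxyyxxxxyx$x  (last char: 'x')
  sorted[7] = xyx$xxxyyxxx  (last char: 'x')
  sorted[8] = xyyxxxxyx$xx  (last char: 'x')
  sorted[9] = yx$xxxyyxxxx  (last char: 'x')
  sorted[10] = yxxxxyx$xxxy  (last char: 'y')
  sorted[11] = yyxxxxyx$xxx  (last char: 'x')
Last column: xyyx$xxxxxyx
Original string S is at sorted index 4

Answer: xyyx$xxxxxyx
4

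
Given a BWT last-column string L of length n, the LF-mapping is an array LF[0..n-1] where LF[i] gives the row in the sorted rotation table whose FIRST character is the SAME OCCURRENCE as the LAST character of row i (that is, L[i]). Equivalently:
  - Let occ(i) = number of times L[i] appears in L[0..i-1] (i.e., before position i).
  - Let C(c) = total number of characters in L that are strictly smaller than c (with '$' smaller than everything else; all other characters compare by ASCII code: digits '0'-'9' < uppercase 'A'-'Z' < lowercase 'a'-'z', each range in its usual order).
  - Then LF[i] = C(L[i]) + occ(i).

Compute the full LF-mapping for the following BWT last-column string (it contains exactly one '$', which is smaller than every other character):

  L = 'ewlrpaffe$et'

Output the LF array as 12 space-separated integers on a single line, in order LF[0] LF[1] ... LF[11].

Char counts: '$':1, 'a':1, 'e':3, 'f':2, 'l':1, 'p':1, 'r':1, 't':1, 'w':1
C (first-col start): C('$')=0, C('a')=1, C('e')=2, C('f')=5, C('l')=7, C('p')=8, C('r')=9, C('t')=10, C('w')=11
L[0]='e': occ=0, LF[0]=C('e')+0=2+0=2
L[1]='w': occ=0, LF[1]=C('w')+0=11+0=11
L[2]='l': occ=0, LF[2]=C('l')+0=7+0=7
L[3]='r': occ=0, LF[3]=C('r')+0=9+0=9
L[4]='p': occ=0, LF[4]=C('p')+0=8+0=8
L[5]='a': occ=0, LF[5]=C('a')+0=1+0=1
L[6]='f': occ=0, LF[6]=C('f')+0=5+0=5
L[7]='f': occ=1, LF[7]=C('f')+1=5+1=6
L[8]='e': occ=1, LF[8]=C('e')+1=2+1=3
L[9]='$': occ=0, LF[9]=C('$')+0=0+0=0
L[10]='e': occ=2, LF[10]=C('e')+2=2+2=4
L[11]='t': occ=0, LF[11]=C('t')+0=10+0=10

Answer: 2 11 7 9 8 1 5 6 3 0 4 10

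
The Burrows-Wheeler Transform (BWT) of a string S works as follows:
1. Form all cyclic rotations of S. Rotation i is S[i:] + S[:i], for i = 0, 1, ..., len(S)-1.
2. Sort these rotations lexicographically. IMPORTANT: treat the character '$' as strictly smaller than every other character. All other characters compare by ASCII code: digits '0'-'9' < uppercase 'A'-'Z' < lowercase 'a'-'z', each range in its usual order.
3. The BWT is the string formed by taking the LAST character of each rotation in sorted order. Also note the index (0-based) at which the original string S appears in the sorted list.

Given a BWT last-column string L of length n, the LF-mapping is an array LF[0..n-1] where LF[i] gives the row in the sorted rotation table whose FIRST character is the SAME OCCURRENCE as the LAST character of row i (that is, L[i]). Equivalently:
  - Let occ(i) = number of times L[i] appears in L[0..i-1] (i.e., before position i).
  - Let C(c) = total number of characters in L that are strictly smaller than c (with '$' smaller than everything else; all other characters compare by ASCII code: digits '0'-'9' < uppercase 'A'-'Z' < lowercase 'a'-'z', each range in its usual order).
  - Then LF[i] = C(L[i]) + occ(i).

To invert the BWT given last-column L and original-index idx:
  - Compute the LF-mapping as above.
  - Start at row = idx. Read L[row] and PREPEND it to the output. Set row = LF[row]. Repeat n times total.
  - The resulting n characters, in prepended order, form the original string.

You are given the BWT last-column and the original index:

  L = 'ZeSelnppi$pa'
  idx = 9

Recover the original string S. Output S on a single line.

Answer: pineappleSZ$

Derivation:
LF mapping: 2 4 1 5 7 8 9 10 6 0 11 3
Walk LF starting at row 9, prepending L[row]:
  step 1: row=9, L[9]='$', prepend. Next row=LF[9]=0
  step 2: row=0, L[0]='Z', prepend. Next row=LF[0]=2
  step 3: row=2, L[2]='S', prepend. Next row=LF[2]=1
  step 4: row=1, L[1]='e', prepend. Next row=LF[1]=4
  step 5: row=4, L[4]='l', prepend. Next row=LF[4]=7
  step 6: row=7, L[7]='p', prepend. Next row=LF[7]=10
  step 7: row=10, L[10]='p', prepend. Next row=LF[10]=11
  step 8: row=11, L[11]='a', prepend. Next row=LF[11]=3
  step 9: row=3, L[3]='e', prepend. Next row=LF[3]=5
  step 10: row=5, L[5]='n', prepend. Next row=LF[5]=8
  step 11: row=8, L[8]='i', prepend. Next row=LF[8]=6
  step 12: row=6, L[6]='p', prepend. Next row=LF[6]=9
Reversed output: pineappleSZ$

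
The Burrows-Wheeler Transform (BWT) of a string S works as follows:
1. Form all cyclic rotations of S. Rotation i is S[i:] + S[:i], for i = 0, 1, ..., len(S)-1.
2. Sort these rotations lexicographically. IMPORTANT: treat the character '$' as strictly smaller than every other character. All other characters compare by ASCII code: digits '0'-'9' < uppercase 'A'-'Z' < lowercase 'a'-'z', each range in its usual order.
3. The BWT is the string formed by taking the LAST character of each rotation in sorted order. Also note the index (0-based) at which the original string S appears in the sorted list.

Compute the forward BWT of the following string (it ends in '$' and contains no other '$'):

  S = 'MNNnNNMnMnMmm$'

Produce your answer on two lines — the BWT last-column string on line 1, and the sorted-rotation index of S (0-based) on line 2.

Answer: m$nnNNnMNmMMMN
1

Derivation:
All 14 rotations (rotation i = S[i:]+S[:i]):
  rot[0] = MNNnNNMnMnMmm$
  rot[1] = NNnNNMnMnMmm$M
  rot[2] = NnNNMnMnMmm$MN
  rot[3] = nNNMnMnMmm$MNN
  rot[4] = NNMnMnMmm$MNNn
  rot[5] = NMnMnMmm$MNNnN
  rot[6] = MnMnMmm$MNNnNN
  rot[7] = nMnMmm$MNNnNNM
  rot[8] = MnMmm$MNNnNNMn
  rot[9] = nMmm$MNNnNNMnM
  rot[10] = Mmm$MNNnNNMnMn
  rot[11] = mm$MNNnNNMnMnM
  rot[12] = m$MNNnNNMnMnMm
  rot[13] = $MNNnNNMnMnMmm
Sorted (with $ < everything):
  sorted[0] = $MNNnNNMnMnMmm  (last char: 'm')
  sorted[1] = MNNnNNMnMnMmm$  (last char: '$')
  sorted[2] = Mmm$MNNnNNMnMn  (last char: 'n')
  sorted[3] = MnMmm$MNNnNNMn  (last char: 'n')
  sorted[4] = MnMnMmm$MNNnNN  (last char: 'N')
  sorted[5] = NMnMnMmm$MNNnN  (last char: 'N')
  sorted[6] = NNMnMnMmm$MNNn  (last char: 'n')
  sorted[7] = NNnNNMnMnMmm$M  (last char: 'M')
  sorted[8] = NnNNMnMnMmm$MN  (last char: 'N')
  sorted[9] = m$MNNnNNMnMnMm  (last char: 'm')
  sorted[10] = mm$MNNnNNMnMnM  (last char: 'M')
  sorted[11] = nMmm$MNNnNNMnM  (last char: 'M')
  sorted[12] = nMnMmm$MNNnNNM  (last char: 'M')
  sorted[13] = nNNMnMnMmm$MNN  (last char: 'N')
Last column: m$nnNNnMNmMMMN
Original string S is at sorted index 1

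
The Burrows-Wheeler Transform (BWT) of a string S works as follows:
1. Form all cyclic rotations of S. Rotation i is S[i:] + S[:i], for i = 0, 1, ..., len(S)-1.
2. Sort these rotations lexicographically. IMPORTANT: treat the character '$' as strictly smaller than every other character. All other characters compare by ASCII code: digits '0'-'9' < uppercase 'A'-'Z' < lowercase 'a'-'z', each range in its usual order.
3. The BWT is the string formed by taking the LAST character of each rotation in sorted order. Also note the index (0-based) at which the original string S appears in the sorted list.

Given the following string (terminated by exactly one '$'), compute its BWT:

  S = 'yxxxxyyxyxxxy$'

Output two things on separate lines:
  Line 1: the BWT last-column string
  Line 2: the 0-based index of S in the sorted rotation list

All 14 rotations (rotation i = S[i:]+S[:i]):
  rot[0] = yxxxxyyxyxxxy$
  rot[1] = xxxxyyxyxxxy$y
  rot[2] = xxxyyxyxxxy$yx
  rot[3] = xxyyxyxxxy$yxx
  rot[4] = xyyxyxxxy$yxxx
  rot[5] = yyxyxxxy$yxxxx
  rot[6] = yxyxxxy$yxxxxy
  rot[7] = xyxxxy$yxxxxyy
  rot[8] = yxxxy$yxxxxyyx
  rot[9] = xxxy$yxxxxyyxy
  rot[10] = xxy$yxxxxyyxyx
  rot[11] = xy$yxxxxyyxyxx
  rot[12] = y$yxxxxyyxyxxx
  rot[13] = $yxxxxyyxyxxxy
Sorted (with $ < everything):
  sorted[0] = $yxxxxyyxyxxxy  (last char: 'y')
  sorted[1] = xxxxyyxyxxxy$y  (last char: 'y')
  sorted[2] = xxxy$yxxxxyyxy  (last char: 'y')
  sorted[3] = xxxyyxyxxxy$yx  (last char: 'x')
  sorted[4] = xxy$yxxxxyyxyx  (last char: 'x')
  sorted[5] = xxyyxyxxxy$yxx  (last char: 'x')
  sorted[6] = xy$yxxxxyyxyxx  (last char: 'x')
  sorted[7] = xyxxxy$yxxxxyy  (last char: 'y')
  sorted[8] = xyyxyxxxy$yxxx  (last char: 'x')
  sorted[9] = y$yxxxxyyxyxxx  (last char: 'x')
  sorted[10] = yxxxxyyxyxxxy$  (last char: '$')
  sorted[11] = yxxxy$yxxxxyyx  (last char: 'x')
  sorted[12] = yxyxxxy$yxxxxy  (last char: 'y')
  sorted[13] = yyxyxxxy$yxxxx  (last char: 'x')
Last column: yyyxxxxyxx$xyx
Original string S is at sorted index 10

Answer: yyyxxxxyxx$xyx
10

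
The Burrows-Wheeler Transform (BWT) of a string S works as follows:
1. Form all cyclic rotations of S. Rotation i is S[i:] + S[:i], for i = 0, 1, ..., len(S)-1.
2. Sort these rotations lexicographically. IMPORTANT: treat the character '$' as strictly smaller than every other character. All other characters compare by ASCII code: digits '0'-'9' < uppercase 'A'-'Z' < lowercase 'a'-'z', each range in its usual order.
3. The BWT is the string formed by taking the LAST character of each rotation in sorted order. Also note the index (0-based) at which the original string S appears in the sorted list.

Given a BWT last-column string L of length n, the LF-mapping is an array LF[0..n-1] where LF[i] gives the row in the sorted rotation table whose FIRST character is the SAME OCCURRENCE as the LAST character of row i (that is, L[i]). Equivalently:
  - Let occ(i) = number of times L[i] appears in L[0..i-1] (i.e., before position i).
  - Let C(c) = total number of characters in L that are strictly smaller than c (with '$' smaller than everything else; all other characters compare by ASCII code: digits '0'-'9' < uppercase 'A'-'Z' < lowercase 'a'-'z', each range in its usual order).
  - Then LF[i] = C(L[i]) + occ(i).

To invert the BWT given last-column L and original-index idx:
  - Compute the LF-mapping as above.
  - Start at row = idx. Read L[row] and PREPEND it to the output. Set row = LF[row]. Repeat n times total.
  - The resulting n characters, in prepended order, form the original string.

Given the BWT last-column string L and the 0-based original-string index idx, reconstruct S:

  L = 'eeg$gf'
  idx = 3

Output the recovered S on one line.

Answer: fggee$

Derivation:
LF mapping: 1 2 4 0 5 3
Walk LF starting at row 3, prepending L[row]:
  step 1: row=3, L[3]='$', prepend. Next row=LF[3]=0
  step 2: row=0, L[0]='e', prepend. Next row=LF[0]=1
  step 3: row=1, L[1]='e', prepend. Next row=LF[1]=2
  step 4: row=2, L[2]='g', prepend. Next row=LF[2]=4
  step 5: row=4, L[4]='g', prepend. Next row=LF[4]=5
  step 6: row=5, L[5]='f', prepend. Next row=LF[5]=3
Reversed output: fggee$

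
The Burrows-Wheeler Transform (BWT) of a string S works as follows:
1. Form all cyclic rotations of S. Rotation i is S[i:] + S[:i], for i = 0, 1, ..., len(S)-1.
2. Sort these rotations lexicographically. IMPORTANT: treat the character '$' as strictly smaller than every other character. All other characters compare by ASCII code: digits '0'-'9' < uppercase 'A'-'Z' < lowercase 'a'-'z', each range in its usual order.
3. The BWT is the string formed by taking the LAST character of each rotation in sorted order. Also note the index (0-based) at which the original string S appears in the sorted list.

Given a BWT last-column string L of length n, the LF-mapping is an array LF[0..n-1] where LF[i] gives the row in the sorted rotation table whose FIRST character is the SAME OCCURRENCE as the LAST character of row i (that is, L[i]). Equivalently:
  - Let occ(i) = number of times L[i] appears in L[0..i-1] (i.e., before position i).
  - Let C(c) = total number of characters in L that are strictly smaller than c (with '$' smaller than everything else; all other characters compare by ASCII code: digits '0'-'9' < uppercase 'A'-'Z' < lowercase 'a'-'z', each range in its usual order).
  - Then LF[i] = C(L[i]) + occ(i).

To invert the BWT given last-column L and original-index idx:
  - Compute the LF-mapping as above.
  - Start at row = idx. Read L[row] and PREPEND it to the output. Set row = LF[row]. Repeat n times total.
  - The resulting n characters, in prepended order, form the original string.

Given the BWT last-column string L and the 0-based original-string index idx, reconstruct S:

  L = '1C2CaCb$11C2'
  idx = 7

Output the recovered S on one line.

LF mapping: 1 6 4 7 10 8 11 0 2 3 9 5
Walk LF starting at row 7, prepending L[row]:
  step 1: row=7, L[7]='$', prepend. Next row=LF[7]=0
  step 2: row=0, L[0]='1', prepend. Next row=LF[0]=1
  step 3: row=1, L[1]='C', prepend. Next row=LF[1]=6
  step 4: row=6, L[6]='b', prepend. Next row=LF[6]=11
  step 5: row=11, L[11]='2', prepend. Next row=LF[11]=5
  step 6: row=5, L[5]='C', prepend. Next row=LF[5]=8
  step 7: row=8, L[8]='1', prepend. Next row=LF[8]=2
  step 8: row=2, L[2]='2', prepend. Next row=LF[2]=4
  step 9: row=4, L[4]='a', prepend. Next row=LF[4]=10
  step 10: row=10, L[10]='C', prepend. Next row=LF[10]=9
  step 11: row=9, L[9]='1', prepend. Next row=LF[9]=3
  step 12: row=3, L[3]='C', prepend. Next row=LF[3]=7
Reversed output: C1Ca21C2bC1$

Answer: C1Ca21C2bC1$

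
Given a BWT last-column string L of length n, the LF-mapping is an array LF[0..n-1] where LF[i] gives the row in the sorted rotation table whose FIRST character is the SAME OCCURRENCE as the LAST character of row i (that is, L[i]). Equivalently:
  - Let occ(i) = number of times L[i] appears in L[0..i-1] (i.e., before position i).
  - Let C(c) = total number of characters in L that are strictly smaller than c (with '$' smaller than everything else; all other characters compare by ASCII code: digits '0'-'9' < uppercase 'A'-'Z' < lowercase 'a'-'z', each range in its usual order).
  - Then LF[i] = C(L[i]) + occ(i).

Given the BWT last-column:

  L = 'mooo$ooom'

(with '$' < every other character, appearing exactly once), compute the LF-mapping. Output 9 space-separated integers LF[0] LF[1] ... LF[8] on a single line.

Char counts: '$':1, 'm':2, 'o':6
C (first-col start): C('$')=0, C('m')=1, C('o')=3
L[0]='m': occ=0, LF[0]=C('m')+0=1+0=1
L[1]='o': occ=0, LF[1]=C('o')+0=3+0=3
L[2]='o': occ=1, LF[2]=C('o')+1=3+1=4
L[3]='o': occ=2, LF[3]=C('o')+2=3+2=5
L[4]='$': occ=0, LF[4]=C('$')+0=0+0=0
L[5]='o': occ=3, LF[5]=C('o')+3=3+3=6
L[6]='o': occ=4, LF[6]=C('o')+4=3+4=7
L[7]='o': occ=5, LF[7]=C('o')+5=3+5=8
L[8]='m': occ=1, LF[8]=C('m')+1=1+1=2

Answer: 1 3 4 5 0 6 7 8 2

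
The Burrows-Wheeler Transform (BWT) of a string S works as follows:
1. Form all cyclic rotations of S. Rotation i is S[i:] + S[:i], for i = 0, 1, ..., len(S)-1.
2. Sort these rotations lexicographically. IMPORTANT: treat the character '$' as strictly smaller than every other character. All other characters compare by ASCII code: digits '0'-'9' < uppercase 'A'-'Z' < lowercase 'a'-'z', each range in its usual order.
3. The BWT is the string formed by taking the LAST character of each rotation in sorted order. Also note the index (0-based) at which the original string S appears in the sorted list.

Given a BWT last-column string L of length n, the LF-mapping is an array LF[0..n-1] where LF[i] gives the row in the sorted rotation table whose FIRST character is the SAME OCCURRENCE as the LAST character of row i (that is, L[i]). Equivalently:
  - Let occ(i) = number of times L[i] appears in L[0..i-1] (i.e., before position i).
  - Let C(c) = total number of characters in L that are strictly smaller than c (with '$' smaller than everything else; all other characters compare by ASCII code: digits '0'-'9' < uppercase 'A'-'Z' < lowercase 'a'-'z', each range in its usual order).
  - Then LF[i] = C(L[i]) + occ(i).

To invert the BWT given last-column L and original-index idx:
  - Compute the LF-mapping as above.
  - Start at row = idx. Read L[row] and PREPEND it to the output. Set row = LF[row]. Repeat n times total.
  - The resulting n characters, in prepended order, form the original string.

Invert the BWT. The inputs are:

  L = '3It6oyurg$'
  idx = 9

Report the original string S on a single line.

LF mapping: 1 3 7 2 5 9 8 6 4 0
Walk LF starting at row 9, prepending L[row]:
  step 1: row=9, L[9]='$', prepend. Next row=LF[9]=0
  step 2: row=0, L[0]='3', prepend. Next row=LF[0]=1
  step 3: row=1, L[1]='I', prepend. Next row=LF[1]=3
  step 4: row=3, L[3]='6', prepend. Next row=LF[3]=2
  step 5: row=2, L[2]='t', prepend. Next row=LF[2]=7
  step 6: row=7, L[7]='r', prepend. Next row=LF[7]=6
  step 7: row=6, L[6]='u', prepend. Next row=LF[6]=8
  step 8: row=8, L[8]='g', prepend. Next row=LF[8]=4
  step 9: row=4, L[4]='o', prepend. Next row=LF[4]=5
  step 10: row=5, L[5]='y', prepend. Next row=LF[5]=9
Reversed output: yogurt6I3$

Answer: yogurt6I3$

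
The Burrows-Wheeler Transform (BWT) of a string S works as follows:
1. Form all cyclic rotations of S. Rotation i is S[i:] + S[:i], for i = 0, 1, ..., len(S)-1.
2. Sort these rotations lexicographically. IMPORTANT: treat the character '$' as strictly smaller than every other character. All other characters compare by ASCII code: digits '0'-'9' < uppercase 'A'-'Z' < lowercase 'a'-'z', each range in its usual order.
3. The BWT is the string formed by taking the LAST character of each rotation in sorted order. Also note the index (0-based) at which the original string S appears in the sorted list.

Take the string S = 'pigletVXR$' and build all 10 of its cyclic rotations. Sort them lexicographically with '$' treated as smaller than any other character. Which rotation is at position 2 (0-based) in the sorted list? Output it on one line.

All 10 rotations (rotation i = S[i:]+S[:i]):
  rot[0] = pigletVXR$
  rot[1] = igletVXR$p
  rot[2] = gletVXR$pi
  rot[3] = letVXR$pig
  rot[4] = etVXR$pigl
  rot[5] = tVXR$pigle
  rot[6] = VXR$piglet
  rot[7] = XR$pigletV
  rot[8] = R$pigletVX
  rot[9] = $pigletVXR
Sorted (with $ < everything):
  sorted[0] = $pigletVXR
  sorted[1] = R$pigletVX
  sorted[2] = VXR$piglet
  sorted[3] = XR$pigletV
  sorted[4] = etVXR$pigl
  sorted[5] = gletVXR$pi
  sorted[6] = igletVXR$p
  sorted[7] = letVXR$pig
  sorted[8] = pigletVXR$
  sorted[9] = tVXR$pigle
sorted[2] = VXR$piglet

Answer: VXR$piglet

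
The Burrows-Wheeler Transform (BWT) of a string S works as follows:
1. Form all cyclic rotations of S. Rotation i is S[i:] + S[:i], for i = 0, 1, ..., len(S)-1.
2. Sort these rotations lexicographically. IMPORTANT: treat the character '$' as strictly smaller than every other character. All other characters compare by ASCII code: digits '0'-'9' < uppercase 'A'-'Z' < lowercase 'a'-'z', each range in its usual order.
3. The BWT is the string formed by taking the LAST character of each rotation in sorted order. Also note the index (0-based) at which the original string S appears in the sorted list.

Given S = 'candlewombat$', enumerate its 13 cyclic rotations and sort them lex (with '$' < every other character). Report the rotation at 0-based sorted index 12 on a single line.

All 13 rotations (rotation i = S[i:]+S[:i]):
  rot[0] = candlewombat$
  rot[1] = andlewombat$c
  rot[2] = ndlewombat$ca
  rot[3] = dlewombat$can
  rot[4] = lewombat$cand
  rot[5] = ewombat$candl
  rot[6] = wombat$candle
  rot[7] = ombat$candlew
  rot[8] = mbat$candlewo
  rot[9] = bat$candlewom
  rot[10] = at$candlewomb
  rot[11] = t$candlewomba
  rot[12] = $candlewombat
Sorted (with $ < everything):
  sorted[0] = $candlewombat
  sorted[1] = andlewombat$c
  sorted[2] = at$candlewomb
  sorted[3] = bat$candlewom
  sorted[4] = candlewombat$
  sorted[5] = dlewombat$can
  sorted[6] = ewombat$candl
  sorted[7] = lewombat$cand
  sorted[8] = mbat$candlewo
  sorted[9] = ndlewombat$ca
  sorted[10] = ombat$candlew
  sorted[11] = t$candlewomba
  sorted[12] = wombat$candle
sorted[12] = wombat$candle

Answer: wombat$candle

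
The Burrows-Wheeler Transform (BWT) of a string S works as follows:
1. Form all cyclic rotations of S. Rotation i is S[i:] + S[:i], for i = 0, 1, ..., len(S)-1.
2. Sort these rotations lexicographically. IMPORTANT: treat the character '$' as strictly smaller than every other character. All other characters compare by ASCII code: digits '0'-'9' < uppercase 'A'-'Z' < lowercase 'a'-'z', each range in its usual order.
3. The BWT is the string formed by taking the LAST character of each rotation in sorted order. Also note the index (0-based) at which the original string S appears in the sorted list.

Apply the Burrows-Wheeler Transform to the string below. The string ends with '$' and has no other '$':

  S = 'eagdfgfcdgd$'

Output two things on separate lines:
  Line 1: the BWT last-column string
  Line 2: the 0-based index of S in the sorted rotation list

All 12 rotations (rotation i = S[i:]+S[:i]):
  rot[0] = eagdfgfcdgd$
  rot[1] = agdfgfcdgd$e
  rot[2] = gdfgfcdgd$ea
  rot[3] = dfgfcdgd$eag
  rot[4] = fgfcdgd$eagd
  rot[5] = gfcdgd$eagdf
  rot[6] = fcdgd$eagdfg
  rot[7] = cdgd$eagdfgf
  rot[8] = dgd$eagdfgfc
  rot[9] = gd$eagdfgfcd
  rot[10] = d$eagdfgfcdg
  rot[11] = $eagdfgfcdgd
Sorted (with $ < everything):
  sorted[0] = $eagdfgfcdgd  (last char: 'd')
  sorted[1] = agdfgfcdgd$e  (last char: 'e')
  sorted[2] = cdgd$eagdfgf  (last char: 'f')
  sorted[3] = d$eagdfgfcdg  (last char: 'g')
  sorted[4] = dfgfcdgd$eag  (last char: 'g')
  sorted[5] = dgd$eagdfgfc  (last char: 'c')
  sorted[6] = eagdfgfcdgd$  (last char: '$')
  sorted[7] = fcdgd$eagdfg  (last char: 'g')
  sorted[8] = fgfcdgd$eagd  (last char: 'd')
  sorted[9] = gd$eagdfgfcd  (last char: 'd')
  sorted[10] = gdfgfcdgd$ea  (last char: 'a')
  sorted[11] = gfcdgd$eagdf  (last char: 'f')
Last column: defggc$gddaf
Original string S is at sorted index 6

Answer: defggc$gddaf
6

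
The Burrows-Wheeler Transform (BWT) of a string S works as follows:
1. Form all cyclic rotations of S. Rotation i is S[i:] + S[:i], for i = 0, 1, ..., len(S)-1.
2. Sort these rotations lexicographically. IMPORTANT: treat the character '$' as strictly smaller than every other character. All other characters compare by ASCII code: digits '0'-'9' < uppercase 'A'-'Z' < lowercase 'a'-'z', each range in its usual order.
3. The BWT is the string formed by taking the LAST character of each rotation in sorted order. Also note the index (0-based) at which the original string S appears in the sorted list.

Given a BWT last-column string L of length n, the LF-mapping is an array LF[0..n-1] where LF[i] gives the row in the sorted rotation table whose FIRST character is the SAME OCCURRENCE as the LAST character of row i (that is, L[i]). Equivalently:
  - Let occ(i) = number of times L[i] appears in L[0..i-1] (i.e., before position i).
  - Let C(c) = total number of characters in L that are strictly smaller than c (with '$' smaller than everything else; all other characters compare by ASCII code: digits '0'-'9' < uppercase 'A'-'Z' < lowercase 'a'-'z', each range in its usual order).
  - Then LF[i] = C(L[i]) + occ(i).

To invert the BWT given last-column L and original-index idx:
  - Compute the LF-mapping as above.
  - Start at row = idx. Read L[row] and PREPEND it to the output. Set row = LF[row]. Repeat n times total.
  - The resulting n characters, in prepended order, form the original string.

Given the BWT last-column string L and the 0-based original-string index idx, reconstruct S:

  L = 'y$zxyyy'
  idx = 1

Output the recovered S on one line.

Answer: xyyyzy$

Derivation:
LF mapping: 2 0 6 1 3 4 5
Walk LF starting at row 1, prepending L[row]:
  step 1: row=1, L[1]='$', prepend. Next row=LF[1]=0
  step 2: row=0, L[0]='y', prepend. Next row=LF[0]=2
  step 3: row=2, L[2]='z', prepend. Next row=LF[2]=6
  step 4: row=6, L[6]='y', prepend. Next row=LF[6]=5
  step 5: row=5, L[5]='y', prepend. Next row=LF[5]=4
  step 6: row=4, L[4]='y', prepend. Next row=LF[4]=3
  step 7: row=3, L[3]='x', prepend. Next row=LF[3]=1
Reversed output: xyyyzy$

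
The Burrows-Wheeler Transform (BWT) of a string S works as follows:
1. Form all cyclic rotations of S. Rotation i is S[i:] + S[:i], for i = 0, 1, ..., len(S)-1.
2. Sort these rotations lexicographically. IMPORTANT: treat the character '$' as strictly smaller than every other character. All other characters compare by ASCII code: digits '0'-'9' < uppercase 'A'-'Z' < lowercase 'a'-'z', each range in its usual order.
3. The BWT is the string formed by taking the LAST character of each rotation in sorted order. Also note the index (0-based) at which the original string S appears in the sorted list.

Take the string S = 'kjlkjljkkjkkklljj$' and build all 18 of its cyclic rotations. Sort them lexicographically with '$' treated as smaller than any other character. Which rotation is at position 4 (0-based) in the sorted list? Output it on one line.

Answer: jkkklljj$kjlkjljkk

Derivation:
All 18 rotations (rotation i = S[i:]+S[:i]):
  rot[0] = kjlkjljkkjkkklljj$
  rot[1] = jlkjljkkjkkklljj$k
  rot[2] = lkjljkkjkkklljj$kj
  rot[3] = kjljkkjkkklljj$kjl
  rot[4] = jljkkjkkklljj$kjlk
  rot[5] = ljkkjkkklljj$kjlkj
  rot[6] = jkkjkkklljj$kjlkjl
  rot[7] = kkjkkklljj$kjlkjlj
  rot[8] = kjkkklljj$kjlkjljk
  rot[9] = jkkklljj$kjlkjljkk
  rot[10] = kkklljj$kjlkjljkkj
  rot[11] = kklljj$kjlkjljkkjk
  rot[12] = klljj$kjlkjljkkjkk
  rot[13] = lljj$kjlkjljkkjkkk
  rot[14] = ljj$kjlkjljkkjkkkl
  rot[15] = jj$kjlkjljkkjkkkll
  rot[16] = j$kjlkjljkkjkkkllj
  rot[17] = $kjlkjljkkjkkklljj
Sorted (with $ < everything):
  sorted[0] = $kjlkjljkkjkkklljj
  sorted[1] = j$kjlkjljkkjkkkllj
  sorted[2] = jj$kjlkjljkkjkkkll
  sorted[3] = jkkjkkklljj$kjlkjl
  sorted[4] = jkkklljj$kjlkjljkk
  sorted[5] = jljkkjkkklljj$kjlk
  sorted[6] = jlkjljkkjkkklljj$k
  sorted[7] = kjkkklljj$kjlkjljk
  sorted[8] = kjljkkjkkklljj$kjl
  sorted[9] = kjlkjljkkjkkklljj$
  sorted[10] = kkjkkklljj$kjlkjlj
  sorted[11] = kkklljj$kjlkjljkkj
  sorted[12] = kklljj$kjlkjljkkjk
  sorted[13] = klljj$kjlkjljkkjkk
  sorted[14] = ljj$kjlkjljkkjkkkl
  sorted[15] = ljkkjkkklljj$kjlkj
  sorted[16] = lkjljkkjkkklljj$kj
  sorted[17] = lljj$kjlkjljkkjkkk
sorted[4] = jkkklljj$kjlkjljkk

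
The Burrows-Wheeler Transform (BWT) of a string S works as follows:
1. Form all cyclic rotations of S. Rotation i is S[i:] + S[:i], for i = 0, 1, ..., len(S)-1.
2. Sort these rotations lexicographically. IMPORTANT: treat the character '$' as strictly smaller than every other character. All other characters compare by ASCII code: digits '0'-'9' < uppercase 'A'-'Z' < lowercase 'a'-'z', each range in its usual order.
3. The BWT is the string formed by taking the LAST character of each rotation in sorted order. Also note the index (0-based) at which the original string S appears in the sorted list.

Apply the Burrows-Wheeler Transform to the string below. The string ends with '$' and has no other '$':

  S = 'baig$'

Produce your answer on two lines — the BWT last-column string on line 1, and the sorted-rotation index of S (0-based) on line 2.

All 5 rotations (rotation i = S[i:]+S[:i]):
  rot[0] = baig$
  rot[1] = aig$b
  rot[2] = ig$ba
  rot[3] = g$bai
  rot[4] = $baig
Sorted (with $ < everything):
  sorted[0] = $baig  (last char: 'g')
  sorted[1] = aig$b  (last char: 'b')
  sorted[2] = baig$  (last char: '$')
  sorted[3] = g$bai  (last char: 'i')
  sorted[4] = ig$ba  (last char: 'a')
Last column: gb$ia
Original string S is at sorted index 2

Answer: gb$ia
2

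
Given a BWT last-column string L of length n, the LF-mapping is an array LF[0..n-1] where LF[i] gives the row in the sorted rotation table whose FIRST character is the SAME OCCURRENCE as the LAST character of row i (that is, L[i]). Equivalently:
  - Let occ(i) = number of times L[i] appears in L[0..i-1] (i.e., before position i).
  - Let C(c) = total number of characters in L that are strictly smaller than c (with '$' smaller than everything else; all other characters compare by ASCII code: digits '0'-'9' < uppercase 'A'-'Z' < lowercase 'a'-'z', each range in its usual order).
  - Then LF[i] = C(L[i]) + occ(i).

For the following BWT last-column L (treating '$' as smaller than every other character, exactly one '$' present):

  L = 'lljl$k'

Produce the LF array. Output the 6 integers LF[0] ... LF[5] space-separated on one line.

Char counts: '$':1, 'j':1, 'k':1, 'l':3
C (first-col start): C('$')=0, C('j')=1, C('k')=2, C('l')=3
L[0]='l': occ=0, LF[0]=C('l')+0=3+0=3
L[1]='l': occ=1, LF[1]=C('l')+1=3+1=4
L[2]='j': occ=0, LF[2]=C('j')+0=1+0=1
L[3]='l': occ=2, LF[3]=C('l')+2=3+2=5
L[4]='$': occ=0, LF[4]=C('$')+0=0+0=0
L[5]='k': occ=0, LF[5]=C('k')+0=2+0=2

Answer: 3 4 1 5 0 2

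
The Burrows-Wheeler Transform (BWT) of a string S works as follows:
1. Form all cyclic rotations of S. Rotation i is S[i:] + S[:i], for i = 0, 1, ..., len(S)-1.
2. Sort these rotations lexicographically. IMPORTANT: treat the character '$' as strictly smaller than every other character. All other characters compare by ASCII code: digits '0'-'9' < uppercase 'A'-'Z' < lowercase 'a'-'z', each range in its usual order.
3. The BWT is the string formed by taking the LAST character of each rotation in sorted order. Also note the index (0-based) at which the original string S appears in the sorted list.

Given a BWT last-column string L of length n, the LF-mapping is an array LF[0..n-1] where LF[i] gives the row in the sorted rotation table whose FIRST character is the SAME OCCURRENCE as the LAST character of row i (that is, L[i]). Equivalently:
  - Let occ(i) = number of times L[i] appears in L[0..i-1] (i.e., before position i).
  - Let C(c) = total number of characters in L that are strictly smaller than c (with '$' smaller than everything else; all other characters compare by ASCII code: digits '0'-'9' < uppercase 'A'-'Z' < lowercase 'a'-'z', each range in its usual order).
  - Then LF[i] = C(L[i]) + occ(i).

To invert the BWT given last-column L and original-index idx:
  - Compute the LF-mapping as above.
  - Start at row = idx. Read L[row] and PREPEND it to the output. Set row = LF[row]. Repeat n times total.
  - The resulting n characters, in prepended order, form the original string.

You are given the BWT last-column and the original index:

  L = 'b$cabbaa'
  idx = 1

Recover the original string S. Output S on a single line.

Answer: aacabbb$

Derivation:
LF mapping: 4 0 7 1 5 6 2 3
Walk LF starting at row 1, prepending L[row]:
  step 1: row=1, L[1]='$', prepend. Next row=LF[1]=0
  step 2: row=0, L[0]='b', prepend. Next row=LF[0]=4
  step 3: row=4, L[4]='b', prepend. Next row=LF[4]=5
  step 4: row=5, L[5]='b', prepend. Next row=LF[5]=6
  step 5: row=6, L[6]='a', prepend. Next row=LF[6]=2
  step 6: row=2, L[2]='c', prepend. Next row=LF[2]=7
  step 7: row=7, L[7]='a', prepend. Next row=LF[7]=3
  step 8: row=3, L[3]='a', prepend. Next row=LF[3]=1
Reversed output: aacabbb$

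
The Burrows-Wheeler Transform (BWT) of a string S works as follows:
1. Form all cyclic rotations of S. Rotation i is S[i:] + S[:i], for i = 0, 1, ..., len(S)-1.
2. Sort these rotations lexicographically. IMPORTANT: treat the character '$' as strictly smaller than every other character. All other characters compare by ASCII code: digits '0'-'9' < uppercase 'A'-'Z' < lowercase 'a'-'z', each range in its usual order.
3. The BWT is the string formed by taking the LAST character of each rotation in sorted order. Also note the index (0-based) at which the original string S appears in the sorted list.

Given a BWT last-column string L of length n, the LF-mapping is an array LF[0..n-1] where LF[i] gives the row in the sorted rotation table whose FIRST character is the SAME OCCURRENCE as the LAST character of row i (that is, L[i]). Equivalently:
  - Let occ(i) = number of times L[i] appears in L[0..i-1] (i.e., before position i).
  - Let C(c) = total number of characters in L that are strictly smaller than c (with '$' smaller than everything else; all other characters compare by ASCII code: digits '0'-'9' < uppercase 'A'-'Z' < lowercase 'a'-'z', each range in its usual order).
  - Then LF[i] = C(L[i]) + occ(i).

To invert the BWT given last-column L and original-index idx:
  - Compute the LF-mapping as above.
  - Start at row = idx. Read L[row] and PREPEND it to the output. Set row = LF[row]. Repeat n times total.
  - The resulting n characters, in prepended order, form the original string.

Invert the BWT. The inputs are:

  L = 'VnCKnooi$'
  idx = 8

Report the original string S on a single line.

Answer: onionCKV$

Derivation:
LF mapping: 3 5 1 2 6 7 8 4 0
Walk LF starting at row 8, prepending L[row]:
  step 1: row=8, L[8]='$', prepend. Next row=LF[8]=0
  step 2: row=0, L[0]='V', prepend. Next row=LF[0]=3
  step 3: row=3, L[3]='K', prepend. Next row=LF[3]=2
  step 4: row=2, L[2]='C', prepend. Next row=LF[2]=1
  step 5: row=1, L[1]='n', prepend. Next row=LF[1]=5
  step 6: row=5, L[5]='o', prepend. Next row=LF[5]=7
  step 7: row=7, L[7]='i', prepend. Next row=LF[7]=4
  step 8: row=4, L[4]='n', prepend. Next row=LF[4]=6
  step 9: row=6, L[6]='o', prepend. Next row=LF[6]=8
Reversed output: onionCKV$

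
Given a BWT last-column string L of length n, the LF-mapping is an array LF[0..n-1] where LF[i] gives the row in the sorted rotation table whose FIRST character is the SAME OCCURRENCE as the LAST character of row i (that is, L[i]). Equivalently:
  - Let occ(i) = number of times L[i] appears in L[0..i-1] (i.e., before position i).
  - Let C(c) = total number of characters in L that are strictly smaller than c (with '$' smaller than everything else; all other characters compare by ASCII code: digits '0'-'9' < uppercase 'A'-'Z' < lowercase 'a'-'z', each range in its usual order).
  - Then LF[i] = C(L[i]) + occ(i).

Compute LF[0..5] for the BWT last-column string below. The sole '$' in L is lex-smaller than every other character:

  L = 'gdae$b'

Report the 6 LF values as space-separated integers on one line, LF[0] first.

Char counts: '$':1, 'a':1, 'b':1, 'd':1, 'e':1, 'g':1
C (first-col start): C('$')=0, C('a')=1, C('b')=2, C('d')=3, C('e')=4, C('g')=5
L[0]='g': occ=0, LF[0]=C('g')+0=5+0=5
L[1]='d': occ=0, LF[1]=C('d')+0=3+0=3
L[2]='a': occ=0, LF[2]=C('a')+0=1+0=1
L[3]='e': occ=0, LF[3]=C('e')+0=4+0=4
L[4]='$': occ=0, LF[4]=C('$')+0=0+0=0
L[5]='b': occ=0, LF[5]=C('b')+0=2+0=2

Answer: 5 3 1 4 0 2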